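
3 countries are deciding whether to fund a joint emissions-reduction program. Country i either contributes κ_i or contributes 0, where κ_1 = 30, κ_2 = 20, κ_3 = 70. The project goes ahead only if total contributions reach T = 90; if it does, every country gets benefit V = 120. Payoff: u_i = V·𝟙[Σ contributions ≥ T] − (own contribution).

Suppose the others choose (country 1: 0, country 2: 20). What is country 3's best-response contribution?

Others' total = 20. Contributing 70 brings total to 90 ≥ 90: gain V − κ_3 = 50.
Best response: 70.

70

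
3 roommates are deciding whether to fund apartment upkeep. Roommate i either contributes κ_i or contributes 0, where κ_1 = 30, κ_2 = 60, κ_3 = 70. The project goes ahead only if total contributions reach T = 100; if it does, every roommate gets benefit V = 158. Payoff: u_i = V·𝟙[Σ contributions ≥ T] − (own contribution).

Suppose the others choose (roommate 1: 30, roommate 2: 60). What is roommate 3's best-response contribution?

70

Others' total = 90. Contributing 70 brings total to 160 ≥ 100: gain V − κ_3 = 88.
Best response: 70.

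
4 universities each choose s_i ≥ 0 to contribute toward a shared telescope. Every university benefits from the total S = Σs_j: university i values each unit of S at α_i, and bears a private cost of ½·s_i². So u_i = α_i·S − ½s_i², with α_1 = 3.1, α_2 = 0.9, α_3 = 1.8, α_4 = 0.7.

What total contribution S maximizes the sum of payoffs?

Planner FOC: ∂(Σu_j)/∂s_i = (Σα_j) − s_i = 0, so s_i^SO = Σα_j = 6.5 for every i; S^SO = 26.

26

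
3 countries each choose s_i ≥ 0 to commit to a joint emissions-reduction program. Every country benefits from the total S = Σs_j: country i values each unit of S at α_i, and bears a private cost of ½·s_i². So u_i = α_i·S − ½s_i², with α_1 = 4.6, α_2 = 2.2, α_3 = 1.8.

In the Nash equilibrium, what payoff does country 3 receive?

13.86

Country i's FOC: ∂u_i/∂s_i = α_i − s_i = 0, so s_i* = α_i.
NE contributions = (4.6, 2.2, 1.8); S = 8.6.
u_3 = α_3·S − ½·(s_3)² = 1.8·8.6 − ½·1.8² = 13.86.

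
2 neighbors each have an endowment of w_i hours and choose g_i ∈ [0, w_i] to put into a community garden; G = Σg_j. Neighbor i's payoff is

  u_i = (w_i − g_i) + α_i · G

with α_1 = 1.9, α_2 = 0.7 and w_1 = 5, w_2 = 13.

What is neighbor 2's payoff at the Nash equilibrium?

16.5

∂u_i/∂g_i = α_i − 1, so neighbor i contributes w_i if α_i > 1, else 0.
α_i > 1 for i ∈ {1}; NE contributions (5, 0), G = 5.
u_2 = (13 − 0) + 0.7·5 = 16.5.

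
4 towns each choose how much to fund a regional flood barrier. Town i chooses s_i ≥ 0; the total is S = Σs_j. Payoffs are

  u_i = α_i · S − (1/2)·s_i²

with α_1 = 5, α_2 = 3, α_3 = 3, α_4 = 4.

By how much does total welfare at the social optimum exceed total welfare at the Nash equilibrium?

254.5

Town i's FOC: ∂u_i/∂s_i = α_i − s_i = 0, so s_i* = α_i.
NE contributions = (5, 3, 3, 4); S = 15.
W^NE = (Σα)·S − ½Σα_i² = 15² − ½·59 = 195.5.
Planner sets s_i = Σα_j = 15 for every i, so S^SO = 4·15 = 60.
W^SO = (Σα)·S^SO − ½·4·(Σα)² = (4/2)·15² = 450.
Deadweight loss = W^SO − W^NE = 254.5.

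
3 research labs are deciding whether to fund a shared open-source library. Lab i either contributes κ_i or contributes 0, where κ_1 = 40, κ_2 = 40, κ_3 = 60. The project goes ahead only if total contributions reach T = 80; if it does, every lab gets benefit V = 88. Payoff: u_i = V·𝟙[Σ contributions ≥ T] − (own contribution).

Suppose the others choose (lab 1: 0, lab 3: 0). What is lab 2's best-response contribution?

Others' total = 0. Even contributing 40 gives 40 < 80: no benefit either way.
Best response: 0.

0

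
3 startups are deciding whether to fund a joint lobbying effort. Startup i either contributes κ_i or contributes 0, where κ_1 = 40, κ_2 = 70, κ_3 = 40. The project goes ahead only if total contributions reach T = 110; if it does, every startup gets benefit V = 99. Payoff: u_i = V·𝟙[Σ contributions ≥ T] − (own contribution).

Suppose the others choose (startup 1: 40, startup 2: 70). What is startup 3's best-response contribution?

0

Others' total = 110 ≥ 110; contributing adds cost 40 for no extra benefit.
Best response: 0.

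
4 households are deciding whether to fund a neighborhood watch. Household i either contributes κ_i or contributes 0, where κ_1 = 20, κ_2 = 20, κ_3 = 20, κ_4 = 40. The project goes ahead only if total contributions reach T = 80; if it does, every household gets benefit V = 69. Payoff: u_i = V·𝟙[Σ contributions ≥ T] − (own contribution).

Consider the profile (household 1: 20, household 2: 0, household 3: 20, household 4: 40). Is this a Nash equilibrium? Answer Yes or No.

Total = 80 ≥ 80: provided.
Household 1 (pledges 20, payoff 49): dropping to 0 → total 60, payoff 0. No gain.
Household 2 (pledges 0, payoff 69): pledging 20 → total 100, payoff 49. No gain.
Household 3 (pledges 20, payoff 49): dropping to 0 → total 60, payoff 0. No gain.
Household 4 (pledges 40, payoff 29): dropping to 0 → total 40, payoff 0. No gain.

Yes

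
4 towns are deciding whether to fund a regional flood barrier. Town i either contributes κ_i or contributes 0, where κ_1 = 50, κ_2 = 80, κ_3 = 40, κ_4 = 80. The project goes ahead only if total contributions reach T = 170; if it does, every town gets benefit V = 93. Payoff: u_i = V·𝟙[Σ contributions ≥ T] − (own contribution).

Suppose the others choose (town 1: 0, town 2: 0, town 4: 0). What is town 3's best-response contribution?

0

Others' total = 0. Even contributing 40 gives 40 < 170: no benefit either way.
Best response: 0.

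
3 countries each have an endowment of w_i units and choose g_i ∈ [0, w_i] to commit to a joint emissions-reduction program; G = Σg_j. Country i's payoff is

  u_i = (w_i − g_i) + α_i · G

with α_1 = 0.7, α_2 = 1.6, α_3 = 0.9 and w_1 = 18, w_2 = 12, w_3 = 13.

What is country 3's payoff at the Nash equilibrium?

∂u_i/∂g_i = α_i − 1, so country i contributes w_i if α_i > 1, else 0.
α_i > 1 for i ∈ {2}; NE contributions (0, 12, 0), G = 12.
u_3 = (13 − 0) + 0.9·12 = 23.8.

23.8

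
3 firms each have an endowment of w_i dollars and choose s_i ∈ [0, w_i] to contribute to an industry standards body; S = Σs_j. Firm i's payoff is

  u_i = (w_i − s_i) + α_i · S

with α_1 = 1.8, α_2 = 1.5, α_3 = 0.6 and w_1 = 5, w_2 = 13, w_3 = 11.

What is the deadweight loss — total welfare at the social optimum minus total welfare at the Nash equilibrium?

31.9

∂u_i/∂s_i = α_i − 1, so firm i contributes w_i if α_i > 1, else 0.
α_i > 1 for i ∈ {1, 2}; NE contributions (5, 13, 0), S = 18.
W^NE = Σw_i − S^NE + (Σα_i)·S^NE = 29 + 2.9·18 = 81.2.
Planner: ∂(Σu_j)/∂s_i = Σα_j − 1 = 2.9 > 0, so everyone contributes w_i; S^SO = 29, W^SO = 29 + 2.9·29 = 113.1.
Deadweight loss = 31.9.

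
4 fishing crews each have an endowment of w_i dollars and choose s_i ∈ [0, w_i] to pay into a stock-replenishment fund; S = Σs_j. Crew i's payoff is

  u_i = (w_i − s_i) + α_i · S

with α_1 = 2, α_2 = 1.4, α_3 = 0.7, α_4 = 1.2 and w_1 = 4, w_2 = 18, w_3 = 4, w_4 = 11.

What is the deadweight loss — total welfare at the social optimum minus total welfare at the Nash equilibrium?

17.2

∂u_i/∂s_i = α_i − 1, so crew i contributes w_i if α_i > 1, else 0.
α_i > 1 for i ∈ {1, 2, 4}; NE contributions (4, 18, 0, 11), S = 33.
W^NE = Σw_i − S^NE + (Σα_i)·S^NE = 37 + 4.3·33 = 178.9.
Planner: ∂(Σu_j)/∂s_i = Σα_j − 1 = 4.3 > 0, so everyone contributes w_i; S^SO = 37, W^SO = 37 + 4.3·37 = 196.1.
Deadweight loss = 17.2.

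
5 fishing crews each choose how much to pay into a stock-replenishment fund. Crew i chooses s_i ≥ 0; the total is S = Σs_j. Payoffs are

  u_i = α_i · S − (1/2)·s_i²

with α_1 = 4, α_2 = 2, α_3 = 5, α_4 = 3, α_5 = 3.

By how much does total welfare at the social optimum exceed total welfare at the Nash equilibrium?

465

Crew i's FOC: ∂u_i/∂s_i = α_i − s_i = 0, so s_i* = α_i.
NE contributions = (4, 2, 5, 3, 3); S = 17.
W^NE = (Σα)·S − ½Σα_i² = 17² − ½·63 = 257.5.
Planner sets s_i = Σα_j = 17 for every i, so S^SO = 5·17 = 85.
W^SO = (Σα)·S^SO − ½·5·(Σα)² = (5/2)·17² = 722.5.
Deadweight loss = W^SO − W^NE = 465.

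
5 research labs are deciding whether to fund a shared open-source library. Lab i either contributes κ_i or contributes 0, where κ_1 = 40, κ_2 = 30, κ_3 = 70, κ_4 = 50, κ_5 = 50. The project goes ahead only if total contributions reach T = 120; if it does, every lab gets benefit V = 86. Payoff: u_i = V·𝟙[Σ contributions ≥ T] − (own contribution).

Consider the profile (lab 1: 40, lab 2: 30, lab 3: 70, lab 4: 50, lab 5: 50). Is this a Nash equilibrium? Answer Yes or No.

Total = 240 ≥ 120: provided.
Lab 1 (pledges 40, payoff 46): dropping to 0 → total 200, payoff 86. Profitable deviation.

No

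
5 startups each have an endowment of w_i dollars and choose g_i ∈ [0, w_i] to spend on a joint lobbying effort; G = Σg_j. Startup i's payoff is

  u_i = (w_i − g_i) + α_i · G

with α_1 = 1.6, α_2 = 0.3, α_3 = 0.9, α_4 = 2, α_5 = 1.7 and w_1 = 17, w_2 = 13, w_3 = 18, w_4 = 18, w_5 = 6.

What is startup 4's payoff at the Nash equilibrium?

∂u_i/∂g_i = α_i − 1, so startup i contributes w_i if α_i > 1, else 0.
α_i > 1 for i ∈ {1, 4, 5}; NE contributions (17, 0, 0, 18, 6), G = 41.
u_4 = (18 − 18) + 2·41 = 82.

82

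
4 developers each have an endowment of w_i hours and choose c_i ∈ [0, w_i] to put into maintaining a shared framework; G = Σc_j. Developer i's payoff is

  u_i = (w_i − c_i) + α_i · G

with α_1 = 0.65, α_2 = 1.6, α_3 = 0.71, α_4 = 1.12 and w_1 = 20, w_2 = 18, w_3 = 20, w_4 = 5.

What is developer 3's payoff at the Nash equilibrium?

∂u_i/∂c_i = α_i − 1, so developer i contributes w_i if α_i > 1, else 0.
α_i > 1 for i ∈ {2, 4}; NE contributions (0, 18, 0, 5), G = 23.
u_3 = (20 − 0) + 0.71·23 = 36.33.

36.33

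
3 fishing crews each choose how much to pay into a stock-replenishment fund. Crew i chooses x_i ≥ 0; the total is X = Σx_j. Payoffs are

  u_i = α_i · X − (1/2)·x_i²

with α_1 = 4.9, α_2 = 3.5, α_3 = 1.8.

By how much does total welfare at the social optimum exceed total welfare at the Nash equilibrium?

Crew i's FOC: ∂u_i/∂x_i = α_i − x_i = 0, so x_i* = α_i.
NE contributions = (4.9, 3.5, 1.8); X = 10.2.
W^NE = (Σα)·X − ½Σα_i² = 10.2² − ½·39.5 = 84.29.
Planner sets x_i = Σα_j = 10.2 for every i, so X^SO = 3·10.2 = 30.6.
W^SO = (Σα)·X^SO − ½·3·(Σα)² = (3/2)·10.2² = 156.06.
Deadweight loss = W^SO − W^NE = 71.77.

71.77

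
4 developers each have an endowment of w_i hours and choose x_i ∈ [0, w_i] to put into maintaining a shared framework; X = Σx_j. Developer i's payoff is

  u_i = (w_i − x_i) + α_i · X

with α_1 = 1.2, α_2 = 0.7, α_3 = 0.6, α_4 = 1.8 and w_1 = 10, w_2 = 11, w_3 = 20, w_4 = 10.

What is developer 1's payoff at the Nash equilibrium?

24

∂u_i/∂x_i = α_i − 1, so developer i contributes w_i if α_i > 1, else 0.
α_i > 1 for i ∈ {1, 4}; NE contributions (10, 0, 0, 10), X = 20.
u_1 = (10 − 10) + 1.2·20 = 24.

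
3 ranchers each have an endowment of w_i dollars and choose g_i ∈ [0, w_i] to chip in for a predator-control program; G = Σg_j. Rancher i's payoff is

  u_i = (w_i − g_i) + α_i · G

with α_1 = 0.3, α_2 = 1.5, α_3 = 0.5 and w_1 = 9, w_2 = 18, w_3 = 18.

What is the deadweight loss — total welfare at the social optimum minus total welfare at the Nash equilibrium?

∂u_i/∂g_i = α_i − 1, so rancher i contributes w_i if α_i > 1, else 0.
α_i > 1 for i ∈ {2}; NE contributions (0, 18, 0), G = 18.
W^NE = Σw_i − G^NE + (Σα_i)·G^NE = 45 + 1.3·18 = 68.4.
Planner: ∂(Σu_j)/∂g_i = Σα_j − 1 = 1.3 > 0, so everyone contributes w_i; G^SO = 45, W^SO = 45 + 1.3·45 = 103.5.
Deadweight loss = 35.1.

35.1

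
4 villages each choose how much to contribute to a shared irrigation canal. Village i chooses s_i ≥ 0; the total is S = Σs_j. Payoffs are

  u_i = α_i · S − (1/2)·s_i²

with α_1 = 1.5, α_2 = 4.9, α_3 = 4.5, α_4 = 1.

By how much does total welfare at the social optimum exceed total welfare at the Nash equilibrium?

165.365

Village i's FOC: ∂u_i/∂s_i = α_i − s_i = 0, so s_i* = α_i.
NE contributions = (1.5, 4.9, 4.5, 1); S = 11.9.
W^NE = (Σα)·S − ½Σα_i² = 11.9² − ½·47.51 = 117.855.
Planner sets s_i = Σα_j = 11.9 for every i, so S^SO = 4·11.9 = 47.6.
W^SO = (Σα)·S^SO − ½·4·(Σα)² = (4/2)·11.9² = 283.22.
Deadweight loss = W^SO − W^NE = 165.365.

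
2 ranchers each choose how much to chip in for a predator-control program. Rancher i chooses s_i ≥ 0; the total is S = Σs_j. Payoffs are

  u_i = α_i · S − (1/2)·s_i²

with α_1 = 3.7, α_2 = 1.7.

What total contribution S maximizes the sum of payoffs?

Planner FOC: ∂(Σu_j)/∂s_i = (Σα_j) − s_i = 0, so s_i^SO = Σα_j = 5.4 for every i; S^SO = 10.8.

10.8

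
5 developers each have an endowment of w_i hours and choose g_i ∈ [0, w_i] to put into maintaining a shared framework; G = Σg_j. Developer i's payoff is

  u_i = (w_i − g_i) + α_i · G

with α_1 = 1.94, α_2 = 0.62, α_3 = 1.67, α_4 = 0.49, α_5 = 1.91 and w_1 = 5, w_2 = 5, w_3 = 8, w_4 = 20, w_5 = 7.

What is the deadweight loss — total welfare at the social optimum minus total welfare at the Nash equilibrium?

∂u_i/∂g_i = α_i − 1, so developer i contributes w_i if α_i > 1, else 0.
α_i > 1 for i ∈ {1, 3, 5}; NE contributions (5, 0, 8, 0, 7), G = 20.
W^NE = Σw_i − G^NE + (Σα_i)·G^NE = 45 + 5.63·20 = 157.6.
Planner: ∂(Σu_j)/∂g_i = Σα_j − 1 = 5.63 > 0, so everyone contributes w_i; G^SO = 45, W^SO = 45 + 5.63·45 = 298.35.
Deadweight loss = 140.75.

140.75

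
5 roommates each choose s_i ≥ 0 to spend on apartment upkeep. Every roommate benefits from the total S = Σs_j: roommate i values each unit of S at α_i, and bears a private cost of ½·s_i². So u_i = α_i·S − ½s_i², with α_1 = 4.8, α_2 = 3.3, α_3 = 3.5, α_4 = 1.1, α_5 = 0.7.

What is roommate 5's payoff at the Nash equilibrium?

9.135

Roommate i's FOC: ∂u_i/∂s_i = α_i − s_i = 0, so s_i* = α_i.
NE contributions = (4.8, 3.3, 3.5, 1.1, 0.7); S = 13.4.
u_5 = α_5·S − ½·(s_5)² = 0.7·13.4 − ½·0.7² = 9.135.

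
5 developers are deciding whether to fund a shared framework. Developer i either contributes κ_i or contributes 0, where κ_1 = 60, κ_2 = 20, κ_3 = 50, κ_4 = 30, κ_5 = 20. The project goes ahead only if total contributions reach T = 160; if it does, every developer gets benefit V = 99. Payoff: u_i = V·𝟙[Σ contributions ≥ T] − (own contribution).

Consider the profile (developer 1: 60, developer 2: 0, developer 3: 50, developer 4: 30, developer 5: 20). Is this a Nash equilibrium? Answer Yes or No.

Total = 160 ≥ 160: provided.
Developer 1 (pledges 60, payoff 39): dropping to 0 → total 100, payoff 0. No gain.
Developer 2 (pledges 0, payoff 99): pledging 20 → total 180, payoff 79. No gain.
Developer 3 (pledges 50, payoff 49): dropping to 0 → total 110, payoff 0. No gain.
Developer 4 (pledges 30, payoff 69): dropping to 0 → total 130, payoff 0. No gain.
Developer 5 (pledges 20, payoff 79): dropping to 0 → total 140, payoff 0. No gain.

Yes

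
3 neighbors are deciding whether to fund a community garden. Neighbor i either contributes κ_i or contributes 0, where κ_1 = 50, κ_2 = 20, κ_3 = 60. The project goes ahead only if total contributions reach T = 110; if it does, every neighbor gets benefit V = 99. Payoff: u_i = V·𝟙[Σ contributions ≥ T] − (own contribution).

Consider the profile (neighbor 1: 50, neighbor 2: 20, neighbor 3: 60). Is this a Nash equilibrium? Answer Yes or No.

No

Total = 130 ≥ 110: provided.
Neighbor 1 (pledges 50, payoff 49): dropping to 0 → total 80, payoff 0. No gain.
Neighbor 2 (pledges 20, payoff 79): dropping to 0 → total 110, payoff 99. Profitable deviation.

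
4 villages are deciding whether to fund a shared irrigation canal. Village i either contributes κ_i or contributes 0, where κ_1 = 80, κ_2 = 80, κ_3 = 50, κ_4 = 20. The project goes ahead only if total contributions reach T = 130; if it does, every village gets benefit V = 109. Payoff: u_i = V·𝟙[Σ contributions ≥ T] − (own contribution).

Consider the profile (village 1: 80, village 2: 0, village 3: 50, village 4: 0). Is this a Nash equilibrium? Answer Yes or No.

Total = 130 ≥ 130: provided.
Village 1 (pledges 80, payoff 29): dropping to 0 → total 50, payoff 0. No gain.
Village 2 (pledges 0, payoff 109): pledging 80 → total 210, payoff 29. No gain.
Village 3 (pledges 50, payoff 59): dropping to 0 → total 80, payoff 0. No gain.
Village 4 (pledges 0, payoff 109): pledging 20 → total 150, payoff 89. No gain.

Yes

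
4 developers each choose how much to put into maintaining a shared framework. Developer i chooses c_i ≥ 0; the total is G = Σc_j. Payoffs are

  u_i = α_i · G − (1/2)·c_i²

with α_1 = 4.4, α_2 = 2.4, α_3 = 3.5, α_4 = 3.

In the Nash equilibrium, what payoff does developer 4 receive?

35.4

Developer i's FOC: ∂u_i/∂c_i = α_i − c_i = 0, so c_i* = α_i.
NE contributions = (4.4, 2.4, 3.5, 3); G = 13.3.
u_4 = α_4·G − ½·(c_4)² = 3·13.3 − ½·3² = 35.4.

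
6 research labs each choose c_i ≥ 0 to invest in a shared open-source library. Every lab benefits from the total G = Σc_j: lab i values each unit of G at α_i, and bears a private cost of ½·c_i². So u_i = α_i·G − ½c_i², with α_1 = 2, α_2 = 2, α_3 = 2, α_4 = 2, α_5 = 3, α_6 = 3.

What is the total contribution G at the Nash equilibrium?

14

Lab i's FOC: ∂u_i/∂c_i = α_i − c_i = 0, so c_i* = α_i.
NE contributions = (2, 2, 2, 2, 3, 3); G = 14.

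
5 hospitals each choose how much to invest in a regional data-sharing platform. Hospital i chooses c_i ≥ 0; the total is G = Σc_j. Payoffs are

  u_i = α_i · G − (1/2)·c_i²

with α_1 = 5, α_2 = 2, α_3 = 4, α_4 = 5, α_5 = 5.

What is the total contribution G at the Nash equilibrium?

21

Hospital i's FOC: ∂u_i/∂c_i = α_i − c_i = 0, so c_i* = α_i.
NE contributions = (5, 2, 4, 5, 5); G = 21.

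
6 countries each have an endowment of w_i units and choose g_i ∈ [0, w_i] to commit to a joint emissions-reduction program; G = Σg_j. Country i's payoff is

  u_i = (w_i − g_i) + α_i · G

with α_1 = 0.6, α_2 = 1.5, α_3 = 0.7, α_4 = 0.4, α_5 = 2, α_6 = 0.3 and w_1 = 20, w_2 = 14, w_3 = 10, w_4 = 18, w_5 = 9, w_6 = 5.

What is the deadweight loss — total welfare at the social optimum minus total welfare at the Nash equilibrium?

∂u_i/∂g_i = α_i − 1, so country i contributes w_i if α_i > 1, else 0.
α_i > 1 for i ∈ {2, 5}; NE contributions (0, 14, 0, 0, 9, 0), G = 23.
W^NE = Σw_i − G^NE + (Σα_i)·G^NE = 76 + 4.5·23 = 179.5.
Planner: ∂(Σu_j)/∂g_i = Σα_j − 1 = 4.5 > 0, so everyone contributes w_i; G^SO = 76, W^SO = 76 + 4.5·76 = 418.
Deadweight loss = 238.5.

238.5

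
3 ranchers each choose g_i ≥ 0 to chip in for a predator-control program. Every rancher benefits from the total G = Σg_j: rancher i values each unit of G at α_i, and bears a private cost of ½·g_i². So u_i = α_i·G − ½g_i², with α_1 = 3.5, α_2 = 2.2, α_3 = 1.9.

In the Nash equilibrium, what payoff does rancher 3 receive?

Rancher i's FOC: ∂u_i/∂g_i = α_i − g_i = 0, so g_i* = α_i.
NE contributions = (3.5, 2.2, 1.9); G = 7.6.
u_3 = α_3·G − ½·(g_3)² = 1.9·7.6 − ½·1.9² = 12.635.

12.635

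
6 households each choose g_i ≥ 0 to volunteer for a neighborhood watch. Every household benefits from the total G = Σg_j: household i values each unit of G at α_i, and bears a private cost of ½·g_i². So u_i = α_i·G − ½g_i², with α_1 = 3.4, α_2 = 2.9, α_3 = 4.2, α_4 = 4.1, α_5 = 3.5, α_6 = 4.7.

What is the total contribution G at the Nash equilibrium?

Household i's FOC: ∂u_i/∂g_i = α_i − g_i = 0, so g_i* = α_i.
NE contributions = (3.4, 2.9, 4.2, 4.1, 3.5, 4.7); G = 22.8.

22.8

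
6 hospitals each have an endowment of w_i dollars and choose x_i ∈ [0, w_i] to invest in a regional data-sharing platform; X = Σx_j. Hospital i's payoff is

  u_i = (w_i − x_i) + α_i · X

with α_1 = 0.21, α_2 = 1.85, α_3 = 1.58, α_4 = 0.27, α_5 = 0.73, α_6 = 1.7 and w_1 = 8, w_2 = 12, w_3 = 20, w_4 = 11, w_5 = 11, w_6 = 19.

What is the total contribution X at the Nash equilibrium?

51

∂u_i/∂x_i = α_i − 1, so hospital i contributes w_i if α_i > 1, else 0.
α_i > 1 for i ∈ {2, 3, 6}; NE contributions (0, 12, 20, 0, 0, 19), X = 51.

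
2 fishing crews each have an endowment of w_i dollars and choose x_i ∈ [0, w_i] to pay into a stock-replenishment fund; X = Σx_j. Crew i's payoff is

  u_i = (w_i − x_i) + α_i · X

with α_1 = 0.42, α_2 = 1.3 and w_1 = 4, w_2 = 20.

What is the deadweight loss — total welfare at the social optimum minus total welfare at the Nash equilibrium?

2.88

∂u_i/∂x_i = α_i − 1, so crew i contributes w_i if α_i > 1, else 0.
α_i > 1 for i ∈ {2}; NE contributions (0, 20), X = 20.
W^NE = Σw_i − X^NE + (Σα_i)·X^NE = 24 + 0.72·20 = 38.4.
Planner: ∂(Σu_j)/∂x_i = Σα_j − 1 = 0.72 > 0, so everyone contributes w_i; X^SO = 24, W^SO = 24 + 0.72·24 = 41.28.
Deadweight loss = 2.88.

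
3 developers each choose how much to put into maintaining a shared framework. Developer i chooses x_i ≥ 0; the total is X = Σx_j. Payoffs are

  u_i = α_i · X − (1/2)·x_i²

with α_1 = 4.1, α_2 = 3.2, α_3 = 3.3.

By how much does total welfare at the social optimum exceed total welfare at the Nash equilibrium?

75.15

Developer i's FOC: ∂u_i/∂x_i = α_i − x_i = 0, so x_i* = α_i.
NE contributions = (4.1, 3.2, 3.3); X = 10.6.
W^NE = (Σα)·X − ½Σα_i² = 10.6² − ½·37.94 = 93.39.
Planner sets x_i = Σα_j = 10.6 for every i, so X^SO = 3·10.6 = 31.8.
W^SO = (Σα)·X^SO − ½·3·(Σα)² = (3/2)·10.6² = 168.54.
Deadweight loss = W^SO − W^NE = 75.15.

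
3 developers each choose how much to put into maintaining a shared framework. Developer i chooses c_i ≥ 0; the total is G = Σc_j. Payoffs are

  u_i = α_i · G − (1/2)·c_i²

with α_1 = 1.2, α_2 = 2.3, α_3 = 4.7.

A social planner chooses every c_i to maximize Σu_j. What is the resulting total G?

Planner FOC: ∂(Σu_j)/∂c_i = (Σα_j) − c_i = 0, so c_i^SO = Σα_j = 8.2 for every i; G^SO = 24.6.

24.6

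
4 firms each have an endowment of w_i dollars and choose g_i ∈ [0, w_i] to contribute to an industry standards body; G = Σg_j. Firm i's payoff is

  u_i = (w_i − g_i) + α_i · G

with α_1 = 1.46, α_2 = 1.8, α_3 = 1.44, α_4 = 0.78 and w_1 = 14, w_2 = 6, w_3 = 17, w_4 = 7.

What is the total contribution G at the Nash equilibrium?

37

∂u_i/∂g_i = α_i − 1, so firm i contributes w_i if α_i > 1, else 0.
α_i > 1 for i ∈ {1, 2, 3}; NE contributions (14, 6, 17, 0), G = 37.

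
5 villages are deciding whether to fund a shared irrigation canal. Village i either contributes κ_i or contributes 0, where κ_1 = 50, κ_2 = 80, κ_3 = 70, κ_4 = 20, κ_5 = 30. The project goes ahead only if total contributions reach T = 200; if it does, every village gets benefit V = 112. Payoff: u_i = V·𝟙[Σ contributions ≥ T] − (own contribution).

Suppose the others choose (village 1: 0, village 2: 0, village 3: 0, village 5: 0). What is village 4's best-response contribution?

0

Others' total = 0. Even contributing 20 gives 20 < 200: no benefit either way.
Best response: 0.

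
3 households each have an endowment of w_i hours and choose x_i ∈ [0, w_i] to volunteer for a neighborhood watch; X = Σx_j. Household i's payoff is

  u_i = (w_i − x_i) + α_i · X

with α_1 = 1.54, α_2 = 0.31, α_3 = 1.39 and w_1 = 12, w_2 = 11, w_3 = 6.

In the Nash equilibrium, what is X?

18

∂u_i/∂x_i = α_i − 1, so household i contributes w_i if α_i > 1, else 0.
α_i > 1 for i ∈ {1, 3}; NE contributions (12, 0, 6), X = 18.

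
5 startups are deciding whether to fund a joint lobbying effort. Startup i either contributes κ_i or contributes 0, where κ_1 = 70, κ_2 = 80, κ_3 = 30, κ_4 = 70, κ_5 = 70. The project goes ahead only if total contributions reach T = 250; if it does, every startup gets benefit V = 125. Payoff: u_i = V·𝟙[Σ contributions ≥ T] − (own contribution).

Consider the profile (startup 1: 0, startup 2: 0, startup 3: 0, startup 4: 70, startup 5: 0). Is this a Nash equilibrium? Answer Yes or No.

No

Total = 70 < 250: not provided.
Startup 1 (pledges 0, payoff 0): pledging 70 → total 140, payoff -70. No gain.
Startup 2 (pledges 0, payoff 0): pledging 80 → total 150, payoff -80. No gain.
Startup 3 (pledges 0, payoff 0): pledging 30 → total 100, payoff -30. No gain.
Startup 4 (pledges 70, payoff -70): dropping to 0 → total 0, payoff 0. Profitable deviation.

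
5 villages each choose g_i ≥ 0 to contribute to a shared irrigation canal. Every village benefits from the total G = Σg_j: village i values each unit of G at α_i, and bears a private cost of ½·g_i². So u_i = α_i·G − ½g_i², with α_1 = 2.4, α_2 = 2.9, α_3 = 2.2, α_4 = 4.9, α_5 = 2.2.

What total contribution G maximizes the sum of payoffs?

Planner FOC: ∂(Σu_j)/∂g_i = (Σα_j) − g_i = 0, so g_i^SO = Σα_j = 14.6 for every i; G^SO = 73.

73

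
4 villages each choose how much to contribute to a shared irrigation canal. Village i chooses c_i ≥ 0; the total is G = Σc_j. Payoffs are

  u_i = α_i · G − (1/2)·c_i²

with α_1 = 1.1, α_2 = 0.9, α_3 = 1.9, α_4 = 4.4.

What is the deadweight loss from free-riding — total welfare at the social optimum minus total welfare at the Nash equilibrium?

Village i's FOC: ∂u_i/∂c_i = α_i − c_i = 0, so c_i* = α_i.
NE contributions = (1.1, 0.9, 1.9, 4.4); G = 8.3.
W^NE = (Σα)·G − ½Σα_i² = 8.3² − ½·24.99 = 56.395.
Planner sets c_i = Σα_j = 8.3 for every i, so G^SO = 4·8.3 = 33.2.
W^SO = (Σα)·G^SO − ½·4·(Σα)² = (4/2)·8.3² = 137.78.
Deadweight loss = W^SO − W^NE = 81.385.

81.385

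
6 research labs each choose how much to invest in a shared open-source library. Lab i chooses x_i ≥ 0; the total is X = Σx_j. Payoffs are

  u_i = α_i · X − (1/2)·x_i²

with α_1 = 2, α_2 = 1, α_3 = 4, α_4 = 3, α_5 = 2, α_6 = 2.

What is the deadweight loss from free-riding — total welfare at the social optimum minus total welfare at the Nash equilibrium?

Lab i's FOC: ∂u_i/∂x_i = α_i − x_i = 0, so x_i* = α_i.
NE contributions = (2, 1, 4, 3, 2, 2); X = 14.
W^NE = (Σα)·X − ½Σα_i² = 14² − ½·38 = 177.
Planner sets x_i = Σα_j = 14 for every i, so X^SO = 6·14 = 84.
W^SO = (Σα)·X^SO − ½·6·(Σα)² = (6/2)·14² = 588.
Deadweight loss = W^SO − W^NE = 411.

411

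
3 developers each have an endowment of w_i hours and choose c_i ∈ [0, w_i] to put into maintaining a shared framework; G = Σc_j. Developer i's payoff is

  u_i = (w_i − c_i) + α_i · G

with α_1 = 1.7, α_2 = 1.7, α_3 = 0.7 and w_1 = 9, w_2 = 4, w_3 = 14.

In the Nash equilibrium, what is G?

13

∂u_i/∂c_i = α_i − 1, so developer i contributes w_i if α_i > 1, else 0.
α_i > 1 for i ∈ {1, 2}; NE contributions (9, 4, 0), G = 13.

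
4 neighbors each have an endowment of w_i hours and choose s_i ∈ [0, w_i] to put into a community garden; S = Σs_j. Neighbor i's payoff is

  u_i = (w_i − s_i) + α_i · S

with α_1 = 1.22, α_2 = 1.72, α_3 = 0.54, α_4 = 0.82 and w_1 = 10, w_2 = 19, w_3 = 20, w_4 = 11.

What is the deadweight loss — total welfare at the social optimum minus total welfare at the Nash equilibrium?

∂u_i/∂s_i = α_i − 1, so neighbor i contributes w_i if α_i > 1, else 0.
α_i > 1 for i ∈ {1, 2}; NE contributions (10, 19, 0, 0), S = 29.
W^NE = Σw_i − S^NE + (Σα_i)·S^NE = 60 + 3.3·29 = 155.7.
Planner: ∂(Σu_j)/∂s_i = Σα_j − 1 = 3.3 > 0, so everyone contributes w_i; S^SO = 60, W^SO = 60 + 3.3·60 = 258.
Deadweight loss = 102.3.

102.3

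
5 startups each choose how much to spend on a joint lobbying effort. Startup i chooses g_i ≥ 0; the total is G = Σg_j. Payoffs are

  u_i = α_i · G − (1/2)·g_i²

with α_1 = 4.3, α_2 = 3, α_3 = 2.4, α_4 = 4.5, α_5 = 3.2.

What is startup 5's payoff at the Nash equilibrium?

Startup i's FOC: ∂u_i/∂g_i = α_i − g_i = 0, so g_i* = α_i.
NE contributions = (4.3, 3, 2.4, 4.5, 3.2); G = 17.4.
u_5 = α_5·G − ½·(g_5)² = 3.2·17.4 − ½·3.2² = 50.56.

50.56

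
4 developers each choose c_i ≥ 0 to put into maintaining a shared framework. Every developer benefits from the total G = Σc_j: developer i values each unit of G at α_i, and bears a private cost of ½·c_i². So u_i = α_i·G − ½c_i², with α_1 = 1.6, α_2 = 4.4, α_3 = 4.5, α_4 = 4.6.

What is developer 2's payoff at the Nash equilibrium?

56.76

Developer i's FOC: ∂u_i/∂c_i = α_i − c_i = 0, so c_i* = α_i.
NE contributions = (1.6, 4.4, 4.5, 4.6); G = 15.1.
u_2 = α_2·G − ½·(c_2)² = 4.4·15.1 − ½·4.4² = 56.76.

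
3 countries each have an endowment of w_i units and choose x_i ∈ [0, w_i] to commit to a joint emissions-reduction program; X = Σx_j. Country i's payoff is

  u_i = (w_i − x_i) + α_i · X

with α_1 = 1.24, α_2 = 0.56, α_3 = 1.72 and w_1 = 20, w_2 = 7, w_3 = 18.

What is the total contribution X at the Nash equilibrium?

∂u_i/∂x_i = α_i − 1, so country i contributes w_i if α_i > 1, else 0.
α_i > 1 for i ∈ {1, 3}; NE contributions (20, 0, 18), X = 38.

38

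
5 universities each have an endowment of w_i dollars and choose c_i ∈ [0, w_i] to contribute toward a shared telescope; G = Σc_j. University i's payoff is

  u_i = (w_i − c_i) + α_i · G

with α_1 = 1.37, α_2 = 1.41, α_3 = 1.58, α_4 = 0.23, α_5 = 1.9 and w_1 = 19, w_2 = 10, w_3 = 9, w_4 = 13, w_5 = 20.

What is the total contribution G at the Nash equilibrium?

∂u_i/∂c_i = α_i − 1, so university i contributes w_i if α_i > 1, else 0.
α_i > 1 for i ∈ {1, 2, 3, 5}; NE contributions (19, 10, 9, 0, 20), G = 58.

58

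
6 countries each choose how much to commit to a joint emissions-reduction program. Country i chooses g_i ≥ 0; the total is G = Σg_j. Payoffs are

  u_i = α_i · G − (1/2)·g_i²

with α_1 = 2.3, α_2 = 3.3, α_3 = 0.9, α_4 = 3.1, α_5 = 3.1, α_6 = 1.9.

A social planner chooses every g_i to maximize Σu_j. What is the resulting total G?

87.6

Planner FOC: ∂(Σu_j)/∂g_i = (Σα_j) − g_i = 0, so g_i^SO = Σα_j = 14.6 for every i; G^SO = 87.6.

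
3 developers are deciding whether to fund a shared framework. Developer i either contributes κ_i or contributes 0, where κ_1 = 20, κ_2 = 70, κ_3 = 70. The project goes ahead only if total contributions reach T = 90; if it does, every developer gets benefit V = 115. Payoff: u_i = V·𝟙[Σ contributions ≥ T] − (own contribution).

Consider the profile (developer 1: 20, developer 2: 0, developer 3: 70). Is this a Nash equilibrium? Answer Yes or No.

Yes

Total = 90 ≥ 90: provided.
Developer 1 (pledges 20, payoff 95): dropping to 0 → total 70, payoff 0. No gain.
Developer 2 (pledges 0, payoff 115): pledging 70 → total 160, payoff 45. No gain.
Developer 3 (pledges 70, payoff 45): dropping to 0 → total 20, payoff 0. No gain.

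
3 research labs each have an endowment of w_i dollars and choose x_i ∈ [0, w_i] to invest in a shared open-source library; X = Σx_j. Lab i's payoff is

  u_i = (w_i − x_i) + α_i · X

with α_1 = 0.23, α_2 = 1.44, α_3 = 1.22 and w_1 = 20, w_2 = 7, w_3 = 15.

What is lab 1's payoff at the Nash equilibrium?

25.06

∂u_i/∂x_i = α_i − 1, so lab i contributes w_i if α_i > 1, else 0.
α_i > 1 for i ∈ {2, 3}; NE contributions (0, 7, 15), X = 22.
u_1 = (20 − 0) + 0.23·22 = 25.06.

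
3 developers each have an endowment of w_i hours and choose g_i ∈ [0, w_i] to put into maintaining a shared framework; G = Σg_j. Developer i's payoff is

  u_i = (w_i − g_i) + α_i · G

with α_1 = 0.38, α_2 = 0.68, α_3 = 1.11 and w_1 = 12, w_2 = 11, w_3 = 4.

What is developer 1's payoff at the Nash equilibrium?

13.52

∂u_i/∂g_i = α_i − 1, so developer i contributes w_i if α_i > 1, else 0.
α_i > 1 for i ∈ {3}; NE contributions (0, 0, 4), G = 4.
u_1 = (12 − 0) + 0.38·4 = 13.52.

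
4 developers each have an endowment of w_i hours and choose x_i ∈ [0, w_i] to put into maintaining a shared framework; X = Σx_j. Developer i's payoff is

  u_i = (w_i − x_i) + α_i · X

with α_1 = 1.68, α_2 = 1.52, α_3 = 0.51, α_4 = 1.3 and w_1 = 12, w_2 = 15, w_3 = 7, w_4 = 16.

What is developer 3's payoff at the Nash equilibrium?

28.93

∂u_i/∂x_i = α_i − 1, so developer i contributes w_i if α_i > 1, else 0.
α_i > 1 for i ∈ {1, 2, 4}; NE contributions (12, 15, 0, 16), X = 43.
u_3 = (7 − 0) + 0.51·43 = 28.93.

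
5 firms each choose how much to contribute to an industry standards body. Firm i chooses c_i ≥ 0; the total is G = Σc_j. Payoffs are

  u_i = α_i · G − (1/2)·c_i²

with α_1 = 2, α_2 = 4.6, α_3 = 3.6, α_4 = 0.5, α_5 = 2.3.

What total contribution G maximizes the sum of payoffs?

Planner FOC: ∂(Σu_j)/∂c_i = (Σα_j) − c_i = 0, so c_i^SO = Σα_j = 13 for every i; G^SO = 65.

65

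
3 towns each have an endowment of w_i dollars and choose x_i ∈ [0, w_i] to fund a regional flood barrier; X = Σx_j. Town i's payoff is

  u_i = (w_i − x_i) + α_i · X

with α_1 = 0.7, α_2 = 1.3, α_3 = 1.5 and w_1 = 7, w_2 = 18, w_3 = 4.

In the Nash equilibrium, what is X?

22

∂u_i/∂x_i = α_i − 1, so town i contributes w_i if α_i > 1, else 0.
α_i > 1 for i ∈ {2, 3}; NE contributions (0, 18, 4), X = 22.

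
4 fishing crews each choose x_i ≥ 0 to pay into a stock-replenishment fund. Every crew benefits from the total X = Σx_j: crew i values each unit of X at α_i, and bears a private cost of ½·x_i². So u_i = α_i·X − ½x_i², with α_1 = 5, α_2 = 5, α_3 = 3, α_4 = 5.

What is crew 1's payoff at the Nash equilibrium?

77.5

Crew i's FOC: ∂u_i/∂x_i = α_i − x_i = 0, so x_i* = α_i.
NE contributions = (5, 5, 3, 5); X = 18.
u_1 = α_1·X − ½·(x_1)² = 5·18 − ½·5² = 77.5.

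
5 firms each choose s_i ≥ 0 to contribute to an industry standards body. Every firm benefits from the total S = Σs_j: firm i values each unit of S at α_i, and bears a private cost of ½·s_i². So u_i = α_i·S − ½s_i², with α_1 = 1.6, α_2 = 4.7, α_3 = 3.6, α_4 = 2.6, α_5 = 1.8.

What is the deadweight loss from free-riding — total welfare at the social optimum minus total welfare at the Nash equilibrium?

Firm i's FOC: ∂u_i/∂s_i = α_i − s_i = 0, so s_i* = α_i.
NE contributions = (1.6, 4.7, 3.6, 2.6, 1.8); S = 14.3.
W^NE = (Σα)·S − ½Σα_i² = 14.3² − ½·47.61 = 180.685.
Planner sets s_i = Σα_j = 14.3 for every i, so S^SO = 5·14.3 = 71.5.
W^SO = (Σα)·S^SO − ½·5·(Σα)² = (5/2)·14.3² = 511.225.
Deadweight loss = W^SO − W^NE = 330.54.

330.54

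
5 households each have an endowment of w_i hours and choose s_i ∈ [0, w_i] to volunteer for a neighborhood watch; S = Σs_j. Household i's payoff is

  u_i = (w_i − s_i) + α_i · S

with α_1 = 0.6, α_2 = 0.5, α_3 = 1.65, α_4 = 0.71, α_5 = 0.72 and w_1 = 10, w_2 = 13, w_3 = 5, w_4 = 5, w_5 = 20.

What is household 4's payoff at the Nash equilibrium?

∂u_i/∂s_i = α_i − 1, so household i contributes w_i if α_i > 1, else 0.
α_i > 1 for i ∈ {3}; NE contributions (0, 0, 5, 0, 0), S = 5.
u_4 = (5 − 0) + 0.71·5 = 8.55.

8.55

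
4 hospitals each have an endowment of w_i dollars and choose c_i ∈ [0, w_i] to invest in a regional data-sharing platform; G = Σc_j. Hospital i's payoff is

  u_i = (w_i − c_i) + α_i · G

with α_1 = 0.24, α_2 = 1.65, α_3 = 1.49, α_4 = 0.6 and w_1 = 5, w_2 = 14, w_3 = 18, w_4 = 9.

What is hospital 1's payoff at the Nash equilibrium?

∂u_i/∂c_i = α_i − 1, so hospital i contributes w_i if α_i > 1, else 0.
α_i > 1 for i ∈ {2, 3}; NE contributions (0, 14, 18, 0), G = 32.
u_1 = (5 − 0) + 0.24·32 = 12.68.

12.68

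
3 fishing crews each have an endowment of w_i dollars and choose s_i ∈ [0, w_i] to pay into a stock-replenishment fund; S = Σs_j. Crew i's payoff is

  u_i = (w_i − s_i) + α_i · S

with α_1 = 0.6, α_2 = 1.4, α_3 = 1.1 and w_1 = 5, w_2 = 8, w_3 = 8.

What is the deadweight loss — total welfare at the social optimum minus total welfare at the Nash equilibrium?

∂u_i/∂s_i = α_i − 1, so crew i contributes w_i if α_i > 1, else 0.
α_i > 1 for i ∈ {2, 3}; NE contributions (0, 8, 8), S = 16.
W^NE = Σw_i − S^NE + (Σα_i)·S^NE = 21 + 2.1·16 = 54.6.
Planner: ∂(Σu_j)/∂s_i = Σα_j − 1 = 2.1 > 0, so everyone contributes w_i; S^SO = 21, W^SO = 21 + 2.1·21 = 65.1.
Deadweight loss = 10.5.

10.5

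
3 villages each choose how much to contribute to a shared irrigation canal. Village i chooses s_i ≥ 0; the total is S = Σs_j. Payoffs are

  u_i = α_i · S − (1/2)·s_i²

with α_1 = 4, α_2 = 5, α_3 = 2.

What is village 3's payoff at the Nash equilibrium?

20

Village i's FOC: ∂u_i/∂s_i = α_i − s_i = 0, so s_i* = α_i.
NE contributions = (4, 5, 2); S = 11.
u_3 = α_3·S − ½·(s_3)² = 2·11 − ½·2² = 20.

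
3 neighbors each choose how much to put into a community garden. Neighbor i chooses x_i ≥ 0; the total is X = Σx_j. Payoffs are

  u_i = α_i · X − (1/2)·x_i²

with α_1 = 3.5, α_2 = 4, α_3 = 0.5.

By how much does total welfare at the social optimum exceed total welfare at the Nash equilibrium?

Neighbor i's FOC: ∂u_i/∂x_i = α_i − x_i = 0, so x_i* = α_i.
NE contributions = (3.5, 4, 0.5); X = 8.
W^NE = (Σα)·X − ½Σα_i² = 8² − ½·28.5 = 49.75.
Planner sets x_i = Σα_j = 8 for every i, so X^SO = 3·8 = 24.
W^SO = (Σα)·X^SO − ½·3·(Σα)² = (3/2)·8² = 96.
Deadweight loss = W^SO − W^NE = 46.25.

46.25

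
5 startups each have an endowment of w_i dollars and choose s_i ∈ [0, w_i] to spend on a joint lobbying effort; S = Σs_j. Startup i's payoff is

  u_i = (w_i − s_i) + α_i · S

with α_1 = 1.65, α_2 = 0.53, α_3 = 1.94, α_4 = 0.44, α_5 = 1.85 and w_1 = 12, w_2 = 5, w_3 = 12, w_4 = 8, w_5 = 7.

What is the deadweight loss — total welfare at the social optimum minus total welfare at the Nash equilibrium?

70.33

∂u_i/∂s_i = α_i − 1, so startup i contributes w_i if α_i > 1, else 0.
α_i > 1 for i ∈ {1, 3, 5}; NE contributions (12, 0, 12, 0, 7), S = 31.
W^NE = Σw_i − S^NE + (Σα_i)·S^NE = 44 + 5.41·31 = 211.71.
Planner: ∂(Σu_j)/∂s_i = Σα_j − 1 = 5.41 > 0, so everyone contributes w_i; S^SO = 44, W^SO = 44 + 5.41·44 = 282.04.
Deadweight loss = 70.33.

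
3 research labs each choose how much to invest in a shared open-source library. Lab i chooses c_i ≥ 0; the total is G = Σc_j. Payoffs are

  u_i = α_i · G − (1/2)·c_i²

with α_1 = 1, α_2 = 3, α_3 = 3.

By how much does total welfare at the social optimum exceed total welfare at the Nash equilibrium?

34

Lab i's FOC: ∂u_i/∂c_i = α_i − c_i = 0, so c_i* = α_i.
NE contributions = (1, 3, 3); G = 7.
W^NE = (Σα)·G − ½Σα_i² = 7² − ½·19 = 39.5.
Planner sets c_i = Σα_j = 7 for every i, so G^SO = 3·7 = 21.
W^SO = (Σα)·G^SO − ½·3·(Σα)² = (3/2)·7² = 73.5.
Deadweight loss = W^SO − W^NE = 34.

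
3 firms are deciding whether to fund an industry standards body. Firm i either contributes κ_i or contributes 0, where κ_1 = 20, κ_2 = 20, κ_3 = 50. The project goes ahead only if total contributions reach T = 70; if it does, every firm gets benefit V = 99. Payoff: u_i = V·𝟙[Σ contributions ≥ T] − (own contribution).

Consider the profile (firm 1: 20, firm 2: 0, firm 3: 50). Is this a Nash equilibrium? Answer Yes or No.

Yes

Total = 70 ≥ 70: provided.
Firm 1 (pledges 20, payoff 79): dropping to 0 → total 50, payoff 0. No gain.
Firm 2 (pledges 0, payoff 99): pledging 20 → total 90, payoff 79. No gain.
Firm 3 (pledges 50, payoff 49): dropping to 0 → total 20, payoff 0. No gain.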